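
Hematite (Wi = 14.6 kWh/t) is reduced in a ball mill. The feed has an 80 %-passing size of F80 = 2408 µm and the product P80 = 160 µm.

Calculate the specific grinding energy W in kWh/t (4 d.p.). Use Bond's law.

W = 8.5671 kWh/t

W = 10 Wi (P80^-0.5 − F80^-0.5)
1/√160 = 0.079057;  1/√2408 = 0.020378
W = 10·14.6·(0.079057 − 0.020378) = 8.5671 kWh/t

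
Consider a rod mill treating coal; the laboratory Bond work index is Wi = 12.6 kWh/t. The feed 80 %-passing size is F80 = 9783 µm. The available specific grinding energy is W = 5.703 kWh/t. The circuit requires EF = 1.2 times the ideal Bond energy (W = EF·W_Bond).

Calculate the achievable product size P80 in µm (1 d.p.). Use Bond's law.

W = 10 Wi / √P80 − 10 Wi / √F80
W_Bond = W / EF = 5.703 / 1.2 = 4.7525 kWh/t
P80^(−½) = W_Bond/(10 Wi) + F80^(−½)
  = 4.7525/(10·12.6) + 1/√9783 = 0.037718 + 0.010110 = 0.047829
P80 = (1/0.047829)² = 20.9080² = 437.15 µm

P80 = 437.1 µm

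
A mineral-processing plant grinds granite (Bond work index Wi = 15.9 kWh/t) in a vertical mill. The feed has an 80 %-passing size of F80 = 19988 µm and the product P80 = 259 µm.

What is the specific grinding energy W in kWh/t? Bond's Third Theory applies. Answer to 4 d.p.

W = 8.7551 kWh/t

Bond: W = 10·Wi·(1/√P80 − 1/√F80)
1/√259 = 0.062137;  1/√19988 = 0.007073
W = 10·15.9·(0.062137 − 0.007073) = 8.7551 kWh/t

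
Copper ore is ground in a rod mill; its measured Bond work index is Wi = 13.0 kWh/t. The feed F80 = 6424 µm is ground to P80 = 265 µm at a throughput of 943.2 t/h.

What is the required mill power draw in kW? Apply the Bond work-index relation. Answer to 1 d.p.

W = 10 Wi (P80^-0.5 − F80^-0.5)
W = 10·13.0·(1/√265 − 1/√6424) = 10·13.0·(0.048953) = 6.3639 kWh/t
Power = W × throughput = 6.3639 kWh/t × 943.2 t/h = 6002.4 kW

P = 6002.4 kW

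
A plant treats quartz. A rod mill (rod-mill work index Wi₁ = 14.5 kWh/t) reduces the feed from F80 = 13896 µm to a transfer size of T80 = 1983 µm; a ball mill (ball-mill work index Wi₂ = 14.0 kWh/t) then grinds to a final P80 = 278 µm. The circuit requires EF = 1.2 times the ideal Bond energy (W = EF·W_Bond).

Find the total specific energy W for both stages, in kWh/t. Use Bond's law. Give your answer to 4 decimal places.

W = 10 Wi / √P80 − 10 Wi / √F80
Stage 1 (13896→1983 µm, Wi₁=14.5): W₁ = 10·14.5·(0.022456 − 0.008483) = 2.0261 kWh/t
Stage 2 (1983→278 µm, Wi₂=14.0): W₂ = 10·14.0·(0.059976 − 0.022456) = 5.2528 kWh/t
W = W₁ + W₂ = 2.0261 + 5.2528 = 7.2789 kWh/t
With EF = 1.2: W = 7.2789·1.2 = 8.7346 kWh/t

W = 8.7346 kWh/t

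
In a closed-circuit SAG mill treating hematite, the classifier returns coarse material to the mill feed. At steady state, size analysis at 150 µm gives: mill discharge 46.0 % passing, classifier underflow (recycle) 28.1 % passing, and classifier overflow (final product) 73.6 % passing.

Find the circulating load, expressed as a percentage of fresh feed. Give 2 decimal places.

CL = 154.19 %

Two-product formula at 150 µm:
(1+r)d = ru + o → r = (o−d)/(d−u)
r = (73.6 − 46.0)/(46.0 − 28.1) = 27.6/17.9 = 1.5419
CL = 100·r = 154.19 %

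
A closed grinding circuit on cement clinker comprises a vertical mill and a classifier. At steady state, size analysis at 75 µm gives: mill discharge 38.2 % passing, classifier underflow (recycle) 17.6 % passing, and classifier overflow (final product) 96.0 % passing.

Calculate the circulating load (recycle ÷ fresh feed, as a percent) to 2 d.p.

CL = 280.58 %

Mass balance on the −75 µm fraction:
(1+r)d = ru + o → r = (o−d)/(d−u)
r = (96.0 − 38.2)/(38.2 − 17.6) = 57.8/20.6 = 2.8058
CL = 100·r = 280.58 %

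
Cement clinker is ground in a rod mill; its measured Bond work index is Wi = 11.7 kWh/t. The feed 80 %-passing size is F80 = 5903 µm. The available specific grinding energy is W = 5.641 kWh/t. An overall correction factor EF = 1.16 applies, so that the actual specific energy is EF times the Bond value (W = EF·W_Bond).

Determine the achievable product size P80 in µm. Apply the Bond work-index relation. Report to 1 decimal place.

W = 10 Wi / √P80 − 10 Wi / √F80
W_Bond = W / EF = 5.641 / 1.16 = 4.8629 kWh/t
P80^-0.5 = F80^-0.5 + W_Bond/(10 Wi)
  = 4.8629/(10·11.7) + 1/√5903 = 0.041564 + 0.013016 = 0.054579
P80 = (1/0.054579)² = 18.3220² = 335.70 µm

P80 = 335.7 µm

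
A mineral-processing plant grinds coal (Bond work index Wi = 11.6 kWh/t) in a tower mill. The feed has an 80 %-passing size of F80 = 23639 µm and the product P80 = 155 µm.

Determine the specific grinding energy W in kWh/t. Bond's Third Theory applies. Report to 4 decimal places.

W_Bond = 10·Wi·(1/√P₈₀ − 1/√F₈₀)
1/√155 = 0.080322;  1/√23639 = 0.006504
W = 10·11.6·(0.080322 − 0.006504) = 8.5629 kWh/t

W = 8.5629 kWh/t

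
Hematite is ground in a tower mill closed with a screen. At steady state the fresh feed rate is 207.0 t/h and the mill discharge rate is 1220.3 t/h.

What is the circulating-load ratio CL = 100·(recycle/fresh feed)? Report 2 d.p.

CL = 489.52 %

Discharge = new feed + return, hence
R = M − F = 1220.3 − 207.0 = 1013.3 t/h
CL = 100·R/F = 100·1013.3/207.0 = 489.52 %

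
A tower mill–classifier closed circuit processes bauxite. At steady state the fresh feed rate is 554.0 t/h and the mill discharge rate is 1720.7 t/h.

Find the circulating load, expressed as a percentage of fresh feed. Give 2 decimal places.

Steady state: M = F + R.
R = M − F = 1720.7 − 554.0 = 1166.7 t/h
CL = 100·R/F = 100·1166.7/554.0 = 210.60 %

CL = 210.60 %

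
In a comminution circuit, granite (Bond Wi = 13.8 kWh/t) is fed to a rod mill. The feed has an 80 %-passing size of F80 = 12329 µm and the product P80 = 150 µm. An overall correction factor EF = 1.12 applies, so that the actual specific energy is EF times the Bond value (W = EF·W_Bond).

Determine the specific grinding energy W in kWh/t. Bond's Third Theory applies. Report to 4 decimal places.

W = 10·Wi·(P80^(-½) − F80^(-½))
1/√150 = 0.081650;  1/√12329 = 0.009006
W = 10·13.8·(0.081650 − 0.009006) = 10.0248 kWh/t
Apply correction: 10.0248 × 1.12 = 11.2278 kWh/t

W = 11.2278 kWh/t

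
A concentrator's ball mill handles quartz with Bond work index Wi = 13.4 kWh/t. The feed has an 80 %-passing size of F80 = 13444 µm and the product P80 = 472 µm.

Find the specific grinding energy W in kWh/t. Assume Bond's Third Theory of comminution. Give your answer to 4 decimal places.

W = 5.0122 kWh/t

W = 10 Wi (1/√P80 − 1/√F80)  [Bond]
1/√472 = 0.046029;  1/√13444 = 0.008625
W = 10·13.4·(0.046029 − 0.008625) = 5.0122 kWh/t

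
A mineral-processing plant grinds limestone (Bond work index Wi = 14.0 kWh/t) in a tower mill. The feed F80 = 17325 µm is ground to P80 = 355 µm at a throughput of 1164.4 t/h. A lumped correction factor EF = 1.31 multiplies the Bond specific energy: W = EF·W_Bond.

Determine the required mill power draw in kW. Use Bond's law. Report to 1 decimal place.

Bond: W = 10·Wi·(1/√P80 − 1/√F80)
W = 10·14.0·(1/√355 − 1/√17325) = 10·14.0·(0.045477) = 6.3668 kWh/t
With EF = 1.31: W = 6.3668·1.31 = 8.3405 kWh/t
P = W·T = 8.3405·1164.4 = 9711.7 kW

P = 9711.7 kW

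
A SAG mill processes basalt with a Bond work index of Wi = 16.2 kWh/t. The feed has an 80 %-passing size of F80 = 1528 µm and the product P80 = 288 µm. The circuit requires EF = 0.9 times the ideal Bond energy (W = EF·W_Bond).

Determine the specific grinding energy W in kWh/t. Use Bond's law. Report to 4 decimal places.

W = 4.8615 kWh/t

W = 10·Wi·[P80^(−½) − F80^(−½)]
1/√288 = 0.058926;  1/√1528 = 0.025582
W = 10·16.2·(0.058926 − 0.025582) = 5.4016 kWh/t
W_actual = 0.9 × 5.4016 = 4.8615 kWh/t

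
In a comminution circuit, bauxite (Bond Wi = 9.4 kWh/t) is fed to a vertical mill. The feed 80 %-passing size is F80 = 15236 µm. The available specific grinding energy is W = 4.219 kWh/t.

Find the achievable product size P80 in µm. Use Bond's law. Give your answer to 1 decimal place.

P80 = 356.2 µm

W = 10 Wi / √P80 − 10 Wi / √F80
P80^-0.5 = F80^-0.5 + W/(10 Wi)
  = 4.2190/(10·9.4) + 1/√15236 = 0.044883 + 0.008101 = 0.052984
P80 = (1/0.052984)² = 18.8735² = 356.21 µm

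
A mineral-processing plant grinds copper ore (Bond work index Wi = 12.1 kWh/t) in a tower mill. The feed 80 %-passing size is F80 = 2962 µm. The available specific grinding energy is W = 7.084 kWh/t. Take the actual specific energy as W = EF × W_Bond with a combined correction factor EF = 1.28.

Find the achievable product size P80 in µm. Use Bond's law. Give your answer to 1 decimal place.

P80 = 243.3 µm

W_Bond = 10·Wi·(1/√P₈₀ − 1/√F₈₀)
W_Bond = W / EF = 7.084 / 1.28 = 5.5344 kWh/t
⇒ 1/√P80 = W_Bond/(10 Wi) + 1/√F80
  = 5.5344/(10·12.1) + 1/√2962 = 0.045739 + 0.018374 = 0.064113
P80 = (1/0.064113)² = 15.5975² = 243.28 µm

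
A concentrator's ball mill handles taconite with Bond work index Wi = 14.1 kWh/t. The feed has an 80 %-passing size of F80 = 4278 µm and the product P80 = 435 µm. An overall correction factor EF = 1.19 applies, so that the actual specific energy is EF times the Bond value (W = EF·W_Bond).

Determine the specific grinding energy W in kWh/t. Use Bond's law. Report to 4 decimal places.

W = 5.4796 kWh/t

Bond:  W = 10 Wi (1/√P − 1/√F)
1/√435 = 0.047946;  1/√4278 = 0.015289
W = 10·14.1·(0.047946 − 0.015289) = 4.6047 kWh/t
Apply correction: 4.6047 × 1.19 = 5.4796 kWh/t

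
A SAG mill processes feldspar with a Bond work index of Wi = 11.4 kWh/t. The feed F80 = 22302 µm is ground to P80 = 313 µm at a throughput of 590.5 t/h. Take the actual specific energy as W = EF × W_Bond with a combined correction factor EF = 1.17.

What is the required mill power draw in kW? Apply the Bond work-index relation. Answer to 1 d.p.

W_Bond = 10·Wi·(1/√P₈₀ − 1/√F₈₀)
W = 10·11.4·(1/√313 − 1/√22302) = 10·11.4·(0.049827) = 5.6803 kWh/t
Apply correction: 5.6803 × 1.17 = 6.6459 kWh/t
Power = W × throughput = 6.6459 kWh/t × 590.5 t/h = 3924.4 kW

P = 3924.4 kW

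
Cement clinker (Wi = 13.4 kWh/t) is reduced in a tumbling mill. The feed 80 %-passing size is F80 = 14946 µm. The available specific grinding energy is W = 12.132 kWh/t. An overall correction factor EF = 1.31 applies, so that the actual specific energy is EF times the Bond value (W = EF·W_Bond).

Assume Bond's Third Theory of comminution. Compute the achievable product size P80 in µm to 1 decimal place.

P80 = 167.4 µm

W = 10 Wi / √P80 − 10 Wi / √F80
W_Bond = W / EF = 12.132 / 1.31 = 9.2611 kWh/t
⇒ 1/√P80 = W_Bond/(10 Wi) + 1/√F80
  = 9.2611/(10·13.4) + 1/√14946 = 0.069112 + 0.008180 = 0.077292
P80 = (1/0.077292)² = 12.9379² = 167.39 µm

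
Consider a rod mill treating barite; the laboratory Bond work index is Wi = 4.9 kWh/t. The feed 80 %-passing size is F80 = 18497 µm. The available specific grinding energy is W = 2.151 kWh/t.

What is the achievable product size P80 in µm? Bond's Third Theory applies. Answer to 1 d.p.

P80 = 380.7 µm

Bond:  W = 10 Wi (1/√P − 1/√F)
1/√P80 = 1/√F80 + W/(10·Wi)
  = 2.1510/(10·4.9) + 1/√18497 = 0.043898 + 0.007353 = 0.051251
P80 = (1/0.051251)² = 19.5119² = 380.72 µm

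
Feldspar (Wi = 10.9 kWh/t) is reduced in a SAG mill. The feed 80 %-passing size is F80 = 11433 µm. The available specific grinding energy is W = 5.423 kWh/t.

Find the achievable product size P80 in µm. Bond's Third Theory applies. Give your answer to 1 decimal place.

W = 10 Wi / √P80 − 10 Wi / √F80
P80^(−½) = W/(10 Wi) + F80^(−½)
  = 5.4230/(10·10.9) + 1/√11433 = 0.049752 + 0.009352 = 0.059105
P80 = (1/0.059105)² = 16.9191² = 286.26 µm

P80 = 286.3 µm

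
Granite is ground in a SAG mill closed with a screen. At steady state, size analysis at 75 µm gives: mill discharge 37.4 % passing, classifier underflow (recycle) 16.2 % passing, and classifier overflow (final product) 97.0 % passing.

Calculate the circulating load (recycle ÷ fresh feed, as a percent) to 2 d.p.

Classifier node, passing 75 µm:
r = (o − d)/(d − u)
r = (97.0 − 37.4)/(37.4 − 16.2) = 59.6/21.2 = 2.8113
CL = 100·r = 281.13 %

CL = 281.13 %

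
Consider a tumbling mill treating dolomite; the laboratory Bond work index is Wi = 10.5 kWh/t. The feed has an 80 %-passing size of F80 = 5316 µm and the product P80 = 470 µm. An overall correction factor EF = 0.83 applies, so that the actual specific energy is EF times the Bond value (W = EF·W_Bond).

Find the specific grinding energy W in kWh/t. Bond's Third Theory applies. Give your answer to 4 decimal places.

W = 2.8246 kWh/t

W = 10 Wi / √P80 − 10 Wi / √F80
1/√470 = 0.046127;  1/√5316 = 0.013715
W = 10·10.5·(0.046127 − 0.013715) = 3.4032 kWh/t
Apply correction: 3.4032 × 0.83 = 2.8246 kWh/t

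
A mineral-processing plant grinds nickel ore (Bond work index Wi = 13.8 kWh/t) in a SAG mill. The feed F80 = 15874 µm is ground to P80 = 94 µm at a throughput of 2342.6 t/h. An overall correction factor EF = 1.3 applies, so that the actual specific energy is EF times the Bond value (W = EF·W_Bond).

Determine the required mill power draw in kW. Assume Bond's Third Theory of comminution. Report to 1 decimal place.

W = 10·Wi·[P80^(−½) − F80^(−½)]
W = 10·13.8·(1/√94 − 1/√15874) = 10·13.8·(0.095205) = 13.1383 kWh/t
Corrected W = EF·W_Bond = 1.3·13.1383 = 17.0798 kWh/t
Power = W × throughput = 17.0798 kWh/t × 2342.6 t/h = 40011.1 kW

P = 40011.1 kW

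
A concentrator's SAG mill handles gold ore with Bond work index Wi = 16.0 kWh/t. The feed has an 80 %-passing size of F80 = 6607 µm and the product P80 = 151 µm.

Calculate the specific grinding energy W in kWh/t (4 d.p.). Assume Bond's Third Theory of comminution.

W = 11.0522 kWh/t

W_Bond = 10·Wi·(1/√P₈₀ − 1/√F₈₀)
1/√151 = 0.081379;  1/√6607 = 0.012303
W = 10·16.0·(0.081379 − 0.012303) = 11.0522 kWh/t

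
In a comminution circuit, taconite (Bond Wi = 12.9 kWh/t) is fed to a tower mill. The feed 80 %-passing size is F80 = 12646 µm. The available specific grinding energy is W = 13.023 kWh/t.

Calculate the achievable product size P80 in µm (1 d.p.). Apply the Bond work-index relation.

P80 = 82.9 µm

W = 10 Wi (1/√P80 − 1/√F80)  [Bond]
⇒ 1/√P80 = W/(10 Wi) + 1/√F80
  = 13.0230/(10·12.9) + 1/√12646 = 0.100953 + 0.008892 = 0.109846
P80 = (1/0.109846)² = 9.1037² = 82.88 µm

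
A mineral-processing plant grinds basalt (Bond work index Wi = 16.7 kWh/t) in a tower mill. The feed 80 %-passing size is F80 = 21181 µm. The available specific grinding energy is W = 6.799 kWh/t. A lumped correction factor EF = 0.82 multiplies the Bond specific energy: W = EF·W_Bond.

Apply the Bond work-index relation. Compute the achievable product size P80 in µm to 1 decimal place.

P80 = 313.0 µm

W = 10·Wi·(P80^(-½) − F80^(-½))
W_Bond = W / EF = 6.799 / 0.82 = 8.2915 kWh/t
P80^(−½) = W_Bond/(10 Wi) + F80^(−½)
  = 8.2915/(10·16.7) + 1/√21181 = 0.049649 + 0.006871 = 0.056521
P80 = (1/0.056521)² = 17.6927² = 313.03 µm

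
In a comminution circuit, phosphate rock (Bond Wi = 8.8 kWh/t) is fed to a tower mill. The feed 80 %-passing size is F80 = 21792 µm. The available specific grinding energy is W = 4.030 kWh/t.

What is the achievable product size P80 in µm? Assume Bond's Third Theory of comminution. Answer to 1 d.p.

P80 = 361.9 µm

W = 10 Wi / √P80 − 10 Wi / √F80
1/√P80 = 1/√F80 + W/(10·Wi)
  = 4.0300/(10·8.8) + 1/√21792 = 0.045795 + 0.006774 = 0.052570
P80 = (1/0.052570)² = 19.0224² = 361.85 µm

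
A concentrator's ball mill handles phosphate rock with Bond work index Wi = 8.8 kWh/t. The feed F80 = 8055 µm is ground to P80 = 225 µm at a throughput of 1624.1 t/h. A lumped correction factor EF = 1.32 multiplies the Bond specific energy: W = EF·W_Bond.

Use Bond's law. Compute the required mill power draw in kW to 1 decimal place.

W_Bond = 10·Wi·(1/√P₈₀ − 1/√F₈₀)
W = 10·8.8·(1/√225 − 1/√8055) = 10·8.8·(0.055525) = 4.8862 kWh/t
W_actual = 1.32 × 4.8862 = 6.4497 kWh/t
P = W·T = 6.4497·1624.1 = 10475.0 kW

P = 10475.0 kW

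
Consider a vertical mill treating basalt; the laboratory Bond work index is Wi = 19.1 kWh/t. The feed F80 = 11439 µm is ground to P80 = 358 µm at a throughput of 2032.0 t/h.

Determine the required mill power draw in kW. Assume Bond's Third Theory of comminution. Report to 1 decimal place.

W_Bond = 10·Wi·(1/√P₈₀ − 1/√F₈₀)
W = 10·19.1·(1/√358 − 1/√11439) = 10·19.1·(0.043502) = 8.3088 kWh/t
P = W·T = 8.3088·2032.0 = 16883.6 kW

P = 16883.6 kW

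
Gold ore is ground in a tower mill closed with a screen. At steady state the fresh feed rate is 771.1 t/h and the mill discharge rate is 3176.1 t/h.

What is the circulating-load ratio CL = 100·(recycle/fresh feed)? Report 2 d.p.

CL = 311.89 %

Steady state: M = F + R.
R = M − F = 3176.1 − 771.1 = 2405.0 t/h
CL = 100·R/F = 100·2405.0/771.1 = 311.89 %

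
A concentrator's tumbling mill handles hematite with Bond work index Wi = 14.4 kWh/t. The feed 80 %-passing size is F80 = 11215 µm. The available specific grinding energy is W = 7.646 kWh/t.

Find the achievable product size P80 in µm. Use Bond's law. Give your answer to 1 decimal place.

P80 = 255.7 µm

W = 10·Wi·(P80^(-½) − F80^(-½))
P80^-0.5 = F80^-0.5 + W/(10 Wi)
  = 7.6460/(10·14.4) + 1/√11215 = 0.053097 + 0.009443 = 0.062540
P80 = (1/0.062540)² = 15.9898² = 255.67 µm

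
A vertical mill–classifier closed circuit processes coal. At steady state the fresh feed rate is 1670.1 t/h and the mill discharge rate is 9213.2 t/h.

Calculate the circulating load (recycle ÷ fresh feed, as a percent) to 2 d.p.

CL = 451.66 %

Discharge = new feed + return, hence
R = M − F = 9213.2 − 1670.1 = 7543.1 t/h
CL = 100·R/F = 100·7543.1/1670.1 = 451.66 %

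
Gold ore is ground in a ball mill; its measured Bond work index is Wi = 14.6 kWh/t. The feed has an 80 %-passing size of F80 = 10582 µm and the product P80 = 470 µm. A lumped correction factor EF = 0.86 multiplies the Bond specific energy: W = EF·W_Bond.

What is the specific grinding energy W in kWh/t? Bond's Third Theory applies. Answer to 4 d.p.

W_Bond = 10·Wi·(1/√P₈₀ − 1/√F₈₀)
1/√470 = 0.046127;  1/√10582 = 0.009721
W = 10·14.6·(0.046127 − 0.009721) = 5.3152 kWh/t
W_actual = 0.86 × 5.3152 = 4.5711 kWh/t

W = 4.5711 kWh/t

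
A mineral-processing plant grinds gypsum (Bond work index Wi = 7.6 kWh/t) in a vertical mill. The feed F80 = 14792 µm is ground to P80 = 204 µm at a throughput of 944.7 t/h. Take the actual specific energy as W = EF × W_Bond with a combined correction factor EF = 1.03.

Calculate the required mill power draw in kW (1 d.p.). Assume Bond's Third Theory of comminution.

P = 4569.6 kW

W = 10·Wi·[P80^(−½) − F80^(−½)]
W = 10·7.6·(1/√204 − 1/√14792) = 10·7.6·(0.061792) = 4.6962 kWh/t
Apply correction: 4.6962 × 1.03 = 4.8371 kWh/t
P = W·T = 4.8371·944.7 = 4569.6 kW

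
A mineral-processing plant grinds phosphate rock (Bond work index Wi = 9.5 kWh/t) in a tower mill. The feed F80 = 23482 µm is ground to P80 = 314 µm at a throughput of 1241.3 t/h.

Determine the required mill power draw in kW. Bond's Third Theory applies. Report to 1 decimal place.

P = 5885.3 kW

W = 10·Wi·[P80^(−½) − F80^(−½)]
W = 10·9.5·(1/√314 − 1/√23482) = 10·9.5·(0.049907) = 4.7412 kWh/t
P = W·T = 4.7412·1241.3 = 5885.3 kW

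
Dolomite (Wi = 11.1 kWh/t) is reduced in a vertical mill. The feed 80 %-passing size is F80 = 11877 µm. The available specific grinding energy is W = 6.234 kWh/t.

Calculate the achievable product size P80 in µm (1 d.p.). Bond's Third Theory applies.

W = 10 Wi (P80^-0.5 − F80^-0.5)
1/√P80 = 1/√F80 + W/(10·Wi)
  = 6.2340/(10·11.1) + 1/√11877 = 0.056162 + 0.009176 = 0.065338
P80 = (1/0.065338)² = 15.3050² = 234.24 µm

P80 = 234.2 µm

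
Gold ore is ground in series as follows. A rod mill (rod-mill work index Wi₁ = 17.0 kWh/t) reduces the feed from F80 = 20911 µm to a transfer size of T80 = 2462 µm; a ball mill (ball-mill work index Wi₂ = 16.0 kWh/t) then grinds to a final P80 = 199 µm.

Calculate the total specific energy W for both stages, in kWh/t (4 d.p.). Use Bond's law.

W = 10.3680 kWh/t

W = 10·Wi·(P80^(-½) − F80^(-½))
Stage 1 (20911→2462 µm, Wi₁=17.0): W₁ = 10·17.0·(0.020154 − 0.006915) = 2.2505 kWh/t
Stage 2 (2462→199 µm, Wi₂=16.0): W₂ = 10·16.0·(0.070888 − 0.020154) = 8.1175 kWh/t
W = W₁ + W₂ = 2.2505 + 8.1175 = 10.3680 kWh/t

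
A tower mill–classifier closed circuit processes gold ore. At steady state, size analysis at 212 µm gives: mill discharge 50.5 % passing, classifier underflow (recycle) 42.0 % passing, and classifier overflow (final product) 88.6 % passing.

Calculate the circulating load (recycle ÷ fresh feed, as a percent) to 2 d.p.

Mass balance on the −212 µm fraction:
d + r·d = r·u + o → r(d−u) = o−d
r = (88.6 − 50.5)/(50.5 − 42.0) = 38.1/8.5 = 4.4824
CL = 100·r = 448.24 %

CL = 448.24 %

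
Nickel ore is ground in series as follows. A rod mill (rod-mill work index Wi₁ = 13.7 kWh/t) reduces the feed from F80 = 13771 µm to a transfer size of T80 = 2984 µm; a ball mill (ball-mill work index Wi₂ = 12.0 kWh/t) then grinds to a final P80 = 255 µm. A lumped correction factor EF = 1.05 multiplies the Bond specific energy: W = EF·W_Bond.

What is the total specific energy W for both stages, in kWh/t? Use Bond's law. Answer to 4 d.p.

W = 6.9914 kWh/t

W = 10 Wi (P80^-0.5 − F80^-0.5)
Stage 1 (13771→2984 µm, Wi₁=13.7): W₁ = 10·13.7·(0.018306 − 0.008522) = 1.3405 kWh/t
Stage 2 (2984→255 µm, Wi₂=12.0): W₂ = 10·12.0·(0.062622 − 0.018306) = 5.3179 kWh/t
W = W₁ + W₂ = 1.3405 + 5.3179 = 6.6584 kWh/t
Corrected W = EF·W_Bond = 1.05·6.6584 = 6.9914 kWh/t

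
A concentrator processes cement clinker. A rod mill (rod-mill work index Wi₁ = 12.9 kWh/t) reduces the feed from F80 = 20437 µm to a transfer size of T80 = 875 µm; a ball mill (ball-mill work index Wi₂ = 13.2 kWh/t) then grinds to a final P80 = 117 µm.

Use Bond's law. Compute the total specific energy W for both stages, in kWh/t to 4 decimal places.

W = 11.1996 kWh/t

W_Bond = 10·Wi·(1/√P₈₀ − 1/√F₈₀)
Stage 1 (20437→875 µm, Wi₁=12.9): W₁ = 10·12.9·(0.033806 − 0.006995) = 3.4586 kWh/t
Stage 2 (875→117 µm, Wi₂=13.2): W₂ = 10·13.2·(0.092450 − 0.033806) = 7.7410 kWh/t
W = W₁ + W₂ = 3.4586 + 7.7410 = 11.1996 kWh/t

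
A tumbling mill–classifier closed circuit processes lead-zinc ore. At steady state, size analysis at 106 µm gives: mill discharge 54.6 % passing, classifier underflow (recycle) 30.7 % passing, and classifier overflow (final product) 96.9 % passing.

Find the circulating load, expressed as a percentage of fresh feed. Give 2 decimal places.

CL = 176.99 %

Let r = R/F. Size balance at 106 µm:
(1+r)d = ru + o → r = (o−d)/(d−u)
r = (96.9 − 54.6)/(54.6 − 30.7) = 42.3/23.9 = 1.7699
CL = 100·r = 176.99 %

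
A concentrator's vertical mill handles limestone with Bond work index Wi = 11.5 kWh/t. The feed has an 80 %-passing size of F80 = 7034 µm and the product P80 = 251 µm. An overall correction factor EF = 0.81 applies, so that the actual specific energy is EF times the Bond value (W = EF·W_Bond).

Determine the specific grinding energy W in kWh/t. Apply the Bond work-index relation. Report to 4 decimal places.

W = 10·Wi·[P80^(−½) − F80^(−½)]
1/√251 = 0.063119;  1/√7034 = 0.011923
W = 10·11.5·(0.063119 − 0.011923) = 5.8875 kWh/t
Apply correction: 5.8875 × 0.81 = 4.7689 kWh/t

W = 4.7689 kWh/t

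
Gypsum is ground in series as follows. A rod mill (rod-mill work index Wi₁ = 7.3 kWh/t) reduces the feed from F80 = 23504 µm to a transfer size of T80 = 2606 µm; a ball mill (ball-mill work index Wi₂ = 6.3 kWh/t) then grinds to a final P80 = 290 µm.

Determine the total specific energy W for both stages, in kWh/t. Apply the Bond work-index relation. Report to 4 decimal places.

Bond:  W = 10 Wi (1/√P − 1/√F)
Stage 1 (23504→2606 µm, Wi₁=7.3): W₁ = 10·7.3·(0.019589 − 0.006523) = 0.9538 kWh/t
Stage 2 (2606→290 µm, Wi₂=6.3): W₂ = 10·6.3·(0.058722 − 0.019589) = 2.4654 kWh/t
W = W₁ + W₂ = 0.9538 + 2.4654 = 3.4192 kWh/t

W = 3.4192 kWh/t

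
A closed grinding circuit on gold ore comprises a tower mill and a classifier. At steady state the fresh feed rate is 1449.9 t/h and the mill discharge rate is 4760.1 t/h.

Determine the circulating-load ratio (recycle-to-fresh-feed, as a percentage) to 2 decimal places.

CL = 228.31 %

Discharge = new feed + return, hence
R = M − F = 4760.1 − 1449.9 = 3310.2 t/h
CL = 100·R/F = 100·3310.2/1449.9 = 228.31 %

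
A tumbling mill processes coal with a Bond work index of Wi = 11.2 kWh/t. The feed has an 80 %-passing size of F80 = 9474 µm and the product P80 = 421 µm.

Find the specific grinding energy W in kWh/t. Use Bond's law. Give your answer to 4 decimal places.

W_Bond = 10·Wi·(1/√P₈₀ − 1/√F₈₀)
1/√421 = 0.048737;  1/√9474 = 0.010274
W = 10·11.2·(0.048737 − 0.010274) = 4.3079 kWh/t

W = 4.3079 kWh/t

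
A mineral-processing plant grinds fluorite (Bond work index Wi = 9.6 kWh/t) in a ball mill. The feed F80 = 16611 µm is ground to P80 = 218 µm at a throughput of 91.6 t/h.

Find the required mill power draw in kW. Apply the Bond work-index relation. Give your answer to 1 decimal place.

P = 527.3 kW

W = 10 Wi (P80^-0.5 − F80^-0.5)
W = 10·9.6·(1/√218 − 1/√16611) = 10·9.6·(0.059970) = 5.7571 kWh/t
P_mill = W·ṁ = 5.7571·91.6 = 527.3 kW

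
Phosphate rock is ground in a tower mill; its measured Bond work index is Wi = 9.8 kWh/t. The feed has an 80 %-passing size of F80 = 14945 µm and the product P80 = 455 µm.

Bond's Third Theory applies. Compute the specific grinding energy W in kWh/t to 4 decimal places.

W = 3.7927 kWh/t

Bond:  W = 10 Wi (1/√P − 1/√F)
1/√455 = 0.046881;  1/√14945 = 0.008180
W = 10·9.8·(0.046881 − 0.008180) = 3.7927 kWh/t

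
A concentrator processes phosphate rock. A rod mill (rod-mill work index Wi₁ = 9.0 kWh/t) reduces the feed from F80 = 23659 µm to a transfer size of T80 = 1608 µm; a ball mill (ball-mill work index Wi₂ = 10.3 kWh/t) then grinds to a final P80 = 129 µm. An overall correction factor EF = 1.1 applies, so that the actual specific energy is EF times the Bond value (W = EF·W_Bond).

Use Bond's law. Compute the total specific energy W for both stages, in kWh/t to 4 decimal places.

W = 10 Wi (P80^-0.5 − F80^-0.5)
Stage 1 (23659→1608 µm, Wi₁=9.0): W₁ = 10·9.0·(0.024938 − 0.006501) = 1.6593 kWh/t
Stage 2 (1608→129 µm, Wi₂=10.3): W₂ = 10·10.3·(0.088045 − 0.024938) = 6.5001 kWh/t
W = W₁ + W₂ = 1.6593 + 6.5001 = 8.1593 kWh/t
Apply correction: 8.1593 × 1.1 = 8.9753 kWh/t

W = 8.9753 kWh/t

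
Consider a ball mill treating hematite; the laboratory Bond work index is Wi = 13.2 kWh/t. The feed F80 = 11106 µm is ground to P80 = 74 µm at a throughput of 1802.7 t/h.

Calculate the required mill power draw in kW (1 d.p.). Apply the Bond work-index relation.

P = 25403.9 kW

W = 10·Wi·[P80^(−½) − F80^(−½)]
W = 10·13.2·(1/√74 − 1/√11106) = 10·13.2·(0.106759) = 14.0921 kWh/t
P_mill = W·ṁ = 14.0921·1802.7 = 25403.9 kW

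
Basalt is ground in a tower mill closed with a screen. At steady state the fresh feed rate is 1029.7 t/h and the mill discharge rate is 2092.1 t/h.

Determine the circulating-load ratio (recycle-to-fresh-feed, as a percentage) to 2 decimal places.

M = F + R at steady state, so:
R = M − F = 2092.1 − 1029.7 = 1062.4 t/h
CL = 100·R/F = 100·1062.4/1029.7 = 103.18 %

CL = 103.18 %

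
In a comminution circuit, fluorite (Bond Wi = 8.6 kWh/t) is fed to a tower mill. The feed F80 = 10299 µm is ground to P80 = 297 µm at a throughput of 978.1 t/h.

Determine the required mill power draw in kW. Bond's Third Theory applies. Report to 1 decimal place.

P = 4052.1 kW

W = 10·Wi·(P80^(-½) − F80^(-½))
W = 10·8.6·(1/√297 − 1/√10299) = 10·8.6·(0.048172) = 4.1428 kWh/t
Mill draw = 4.1428 × 978.1 = 4052.1 kW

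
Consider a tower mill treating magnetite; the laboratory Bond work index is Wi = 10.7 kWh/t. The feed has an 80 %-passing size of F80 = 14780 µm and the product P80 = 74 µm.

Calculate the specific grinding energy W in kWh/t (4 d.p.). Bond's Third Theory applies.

W = 10 Wi / √P80 − 10 Wi / √F80
1/√74 = 0.116248;  1/√14780 = 0.008226
W = 10·10.7·(0.116248 − 0.008226) = 11.5584 kWh/t

W = 11.5584 kWh/t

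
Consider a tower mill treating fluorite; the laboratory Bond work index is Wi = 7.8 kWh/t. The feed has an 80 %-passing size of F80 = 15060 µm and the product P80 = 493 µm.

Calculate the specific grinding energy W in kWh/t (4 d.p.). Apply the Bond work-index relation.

Bond: W = 10·Wi·(1/√P80 − 1/√F80)
1/√493 = 0.045038;  1/√15060 = 0.008149
W = 10·7.8·(0.045038 − 0.008149) = 2.8773 kWh/t

W = 2.8773 kWh/t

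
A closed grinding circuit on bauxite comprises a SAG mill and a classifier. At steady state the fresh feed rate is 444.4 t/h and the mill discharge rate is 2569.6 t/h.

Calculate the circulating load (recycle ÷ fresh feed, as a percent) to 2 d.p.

Steady state: M = F + R.
R = M − F = 2569.6 − 444.4 = 2125.2 t/h
CL = 100·R/F = 100·2125.2/444.4 = 478.22 %

CL = 478.22 %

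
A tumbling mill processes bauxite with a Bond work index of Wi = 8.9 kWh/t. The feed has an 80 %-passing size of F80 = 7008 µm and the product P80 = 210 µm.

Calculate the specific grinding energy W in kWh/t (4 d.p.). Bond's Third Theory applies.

W = 10·Wi·(P80^(-½) − F80^(-½))
1/√210 = 0.069007;  1/√7008 = 0.011945
W = 10·8.9·(0.069007 − 0.011945) = 5.0784 kWh/t

W = 5.0784 kWh/t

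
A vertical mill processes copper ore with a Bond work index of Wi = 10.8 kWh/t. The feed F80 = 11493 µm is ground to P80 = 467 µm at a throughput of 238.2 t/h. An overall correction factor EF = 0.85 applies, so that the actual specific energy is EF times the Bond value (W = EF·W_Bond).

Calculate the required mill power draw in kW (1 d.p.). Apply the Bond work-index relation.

P = 807.9 kW

W = 10 Wi (P80^-0.5 − F80^-0.5)
W = 10·10.8·(1/√467 − 1/√11493) = 10·10.8·(0.036947) = 3.9902 kWh/t
Apply correction: 3.9902 × 0.85 = 3.3917 kWh/t
P_mill = W·ṁ = 3.3917·238.2 = 807.9 kW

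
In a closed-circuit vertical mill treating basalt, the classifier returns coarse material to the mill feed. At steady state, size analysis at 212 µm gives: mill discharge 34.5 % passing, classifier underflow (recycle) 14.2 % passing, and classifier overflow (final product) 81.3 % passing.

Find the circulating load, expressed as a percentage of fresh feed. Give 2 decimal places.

CL = 230.54 %

Let r = R/F. Size balance at 212 µm:
r = (o − d)/(d − u)
r = (81.3 − 34.5)/(34.5 − 14.2) = 46.8/20.3 = 2.3054
CL = 100·r = 230.54 %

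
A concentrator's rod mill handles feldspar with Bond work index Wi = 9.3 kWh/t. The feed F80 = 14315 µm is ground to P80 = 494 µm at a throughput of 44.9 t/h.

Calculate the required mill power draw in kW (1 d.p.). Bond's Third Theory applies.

W = 10 Wi (1/√P80 − 1/√F80)  [Bond]
W = 10·9.3·(1/√494 − 1/√14315) = 10·9.3·(0.036634) = 3.4070 kWh/t
P = W·T = 3.4070·44.9 = 153.0 kW

P = 153.0 kW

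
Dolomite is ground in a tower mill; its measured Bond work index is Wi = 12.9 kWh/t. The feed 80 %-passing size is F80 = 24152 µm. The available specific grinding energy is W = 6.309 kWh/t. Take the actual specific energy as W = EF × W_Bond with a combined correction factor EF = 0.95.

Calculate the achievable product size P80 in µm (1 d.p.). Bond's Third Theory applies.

W_Bond = 10·Wi·(1/√P₈₀ − 1/√F₈₀)
W_Bond = W / EF = 6.309 / 0.95 = 6.6411 kWh/t
⇒ 1/√P80 = W_Bond/(10·Wi) + 1/√F80
  = 6.6411/(10·12.9) + 1/√24152 = 0.051481 + 0.006435 = 0.057916
P80 = (1/0.057916)² = 17.2665² = 298.13 µm

P80 = 298.1 µm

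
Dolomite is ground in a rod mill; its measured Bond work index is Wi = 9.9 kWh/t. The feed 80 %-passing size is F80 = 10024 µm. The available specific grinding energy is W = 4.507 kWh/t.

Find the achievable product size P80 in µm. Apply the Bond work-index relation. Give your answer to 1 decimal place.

Bond:  W = 10 Wi (1/√P − 1/√F)
P80^(−½) = W/(10 Wi) + F80^(−½)
  = 4.5070/(10·9.9) + 1/√10024 = 0.045525 + 0.009988 = 0.055513
P80 = (1/0.055513)² = 18.0137² = 324.49 µm

P80 = 324.5 µm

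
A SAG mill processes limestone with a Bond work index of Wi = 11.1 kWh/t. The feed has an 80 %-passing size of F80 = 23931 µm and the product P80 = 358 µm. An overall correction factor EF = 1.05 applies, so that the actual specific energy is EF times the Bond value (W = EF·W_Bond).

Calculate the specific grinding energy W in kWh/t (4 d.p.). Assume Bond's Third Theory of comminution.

W = 5.4064 kWh/t

W = 10·Wi·[P80^(−½) − F80^(−½)]
1/√358 = 0.052852;  1/√23931 = 0.006464
W = 10·11.1·(0.052852 − 0.006464) = 5.1490 kWh/t
With EF = 1.05: W = 5.1490·1.05 = 5.4064 kWh/t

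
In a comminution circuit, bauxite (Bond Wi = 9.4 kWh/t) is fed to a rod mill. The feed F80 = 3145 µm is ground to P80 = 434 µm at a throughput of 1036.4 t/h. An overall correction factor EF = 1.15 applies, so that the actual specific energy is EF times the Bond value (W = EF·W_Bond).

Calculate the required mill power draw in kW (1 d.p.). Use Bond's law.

Bond: W = 10·Wi·(1/√P80 − 1/√F80)
W = 10·9.4·(1/√434 − 1/√3145) = 10·9.4·(0.030170) = 2.8360 kWh/t
Apply correction: 2.8360 × 1.15 = 3.2614 kWh/t
P_mill = W·ṁ = 3.2614·1036.4 = 3380.1 kW

P = 3380.1 kW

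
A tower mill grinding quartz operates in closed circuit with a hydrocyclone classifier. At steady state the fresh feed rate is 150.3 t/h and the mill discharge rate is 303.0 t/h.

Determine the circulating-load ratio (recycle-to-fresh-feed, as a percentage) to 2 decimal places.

CL = 101.60 %

Discharge = new feed + return, hence
R = M − F = 303.0 − 150.3 = 152.7 t/h
CL = 100·R/F = 100·152.7/150.3 = 101.60 %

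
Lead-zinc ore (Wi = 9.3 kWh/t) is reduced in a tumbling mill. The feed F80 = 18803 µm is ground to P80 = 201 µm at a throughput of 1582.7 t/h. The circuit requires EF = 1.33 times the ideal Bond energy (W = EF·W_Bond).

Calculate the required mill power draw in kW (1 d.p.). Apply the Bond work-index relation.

W = 10·Wi·(P80^(-½) − F80^(-½))
W = 10·9.3·(1/√201 − 1/√18803) = 10·9.3·(0.063242) = 5.8815 kWh/t
With EF = 1.33: W = 5.8815·1.33 = 7.8224 kWh/t
Mill draw = 7.8224 × 1582.7 = 12380.5 kW

P = 12380.5 kW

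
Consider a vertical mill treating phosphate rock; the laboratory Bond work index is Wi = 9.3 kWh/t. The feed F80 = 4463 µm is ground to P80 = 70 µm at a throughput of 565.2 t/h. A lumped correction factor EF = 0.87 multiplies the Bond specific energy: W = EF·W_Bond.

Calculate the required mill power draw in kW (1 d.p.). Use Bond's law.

W = 10 Wi (1/√P80 − 1/√F80)  [Bond]
W = 10·9.3·(1/√70 − 1/√4463) = 10·9.3·(0.104554) = 9.7235 kWh/t
Apply correction: 9.7235 × 0.87 = 8.4595 kWh/t
Mill draw = 8.4595 × 565.2 = 4781.3 kW

P = 4781.3 kW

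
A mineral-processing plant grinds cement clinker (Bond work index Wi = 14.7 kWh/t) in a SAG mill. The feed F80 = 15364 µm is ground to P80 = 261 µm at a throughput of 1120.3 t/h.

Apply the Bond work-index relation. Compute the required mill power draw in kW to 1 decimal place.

P = 8865.1 kW

Bond:  W = 10 Wi (1/√P − 1/√F)
W = 10·14.7·(1/√261 − 1/√15364) = 10·14.7·(0.053831) = 7.9131 kWh/t
Power = W × throughput = 7.9131 kWh/t × 1120.3 t/h = 8865.1 kW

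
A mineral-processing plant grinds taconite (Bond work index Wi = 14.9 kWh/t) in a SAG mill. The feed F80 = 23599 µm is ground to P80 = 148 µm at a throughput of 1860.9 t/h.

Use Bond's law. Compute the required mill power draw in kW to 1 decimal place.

W_Bond = 10·Wi·(1/√P₈₀ − 1/√F₈₀)
W = 10·14.9·(1/√148 − 1/√23599) = 10·14.9·(0.075690) = 11.2778 kWh/t
Power = W × throughput = 11.2778 kWh/t × 1860.9 t/h = 20986.9 kW

P = 20986.9 kW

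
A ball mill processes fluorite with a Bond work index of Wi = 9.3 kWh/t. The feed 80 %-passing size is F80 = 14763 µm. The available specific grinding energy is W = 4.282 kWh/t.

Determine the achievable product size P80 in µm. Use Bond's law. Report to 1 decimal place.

Bond:  W = 10 Wi (1/√P − 1/√F)
⇒ 1/√P80 = W/(10 Wi) + 1/√F80
  = 4.2820/(10·9.3) + 1/√14763 = 0.046043 + 0.008230 = 0.054273
P80 = (1/0.054273)² = 18.4253² = 339.49 µm

P80 = 339.5 µm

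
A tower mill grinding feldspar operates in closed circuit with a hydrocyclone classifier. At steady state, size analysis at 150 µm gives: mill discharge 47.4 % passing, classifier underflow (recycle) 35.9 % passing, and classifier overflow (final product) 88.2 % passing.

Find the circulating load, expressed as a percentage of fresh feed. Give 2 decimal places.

CL = 354.78 %

Two-product formula at 150 µm:
Fd + Rd = Ru + Fo ⇒ R/F = (o−d)/(d−u)
r = (88.2 − 47.4)/(47.4 − 35.9) = 40.8/11.5 = 3.5478
CL = 100·r = 354.78 %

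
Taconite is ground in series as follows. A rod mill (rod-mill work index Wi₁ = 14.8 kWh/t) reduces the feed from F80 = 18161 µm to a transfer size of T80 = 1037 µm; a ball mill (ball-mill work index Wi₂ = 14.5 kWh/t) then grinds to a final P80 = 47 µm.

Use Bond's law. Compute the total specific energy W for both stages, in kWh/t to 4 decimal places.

Bond:  W = 10 Wi (1/√P − 1/√F)
Stage 1 (18161→1037 µm, Wi₁=14.8): W₁ = 10·14.8·(0.031054 − 0.007420) = 3.4977 kWh/t
Stage 2 (1037→47 µm, Wi₂=14.5): W₂ = 10·14.5·(0.145865 − 0.031054) = 16.6477 kWh/t
W = W₁ + W₂ = 3.4977 + 16.6477 = 20.1454 kWh/t

W = 20.1454 kWh/t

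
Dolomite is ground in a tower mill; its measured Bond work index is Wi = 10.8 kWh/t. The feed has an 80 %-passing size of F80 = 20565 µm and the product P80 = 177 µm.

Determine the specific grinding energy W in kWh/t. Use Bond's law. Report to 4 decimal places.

W = 10 Wi (1/√P80 − 1/√F80)  [Bond]
1/√177 = 0.075165;  1/√20565 = 0.006973
W = 10·10.8·(0.075165 − 0.006973) = 7.3647 kWh/t

W = 7.3647 kWh/t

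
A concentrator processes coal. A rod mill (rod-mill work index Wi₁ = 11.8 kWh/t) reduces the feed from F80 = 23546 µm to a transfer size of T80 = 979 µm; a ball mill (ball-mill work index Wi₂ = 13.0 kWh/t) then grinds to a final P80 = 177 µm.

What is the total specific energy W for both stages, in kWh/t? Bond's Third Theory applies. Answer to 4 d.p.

Bond: W = 10·Wi·(1/√P80 − 1/√F80)
Stage 1 (23546→979 µm, Wi₁=11.8): W₁ = 10·11.8·(0.031960 − 0.006517) = 3.0023 kWh/t
Stage 2 (979→177 µm, Wi₂=13.0): W₂ = 10·13.0·(0.075165 − 0.031960) = 5.6166 kWh/t
W = W₁ + W₂ = 3.0023 + 5.6166 = 8.6189 kWh/t

W = 8.6189 kWh/t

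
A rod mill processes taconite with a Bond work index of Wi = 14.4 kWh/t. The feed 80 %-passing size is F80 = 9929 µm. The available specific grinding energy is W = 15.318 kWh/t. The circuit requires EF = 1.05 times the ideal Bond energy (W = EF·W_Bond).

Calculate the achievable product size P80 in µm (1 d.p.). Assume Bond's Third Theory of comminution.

P80 = 80.7 µm

W = 10 Wi / √P80 − 10 Wi / √F80
W_Bond = W / EF = 15.318 / 1.05 = 14.5886 kWh/t
P80^-0.5 = F80^-0.5 + W_Bond/(10 Wi)
  = 14.5886/(10·14.4) + 1/√9929 = 0.101310 + 0.010036 = 0.111345
P80 = (1/0.111345)² = 8.9811² = 80.66 µm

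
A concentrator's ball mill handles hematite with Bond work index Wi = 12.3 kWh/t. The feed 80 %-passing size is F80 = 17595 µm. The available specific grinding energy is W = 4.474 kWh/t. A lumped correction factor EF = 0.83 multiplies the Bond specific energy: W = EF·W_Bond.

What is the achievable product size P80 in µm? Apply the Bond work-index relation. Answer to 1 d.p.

P80 = 379.1 µm

W = 10·Wi·(P80^(-½) − F80^(-½))
W_Bond = W / EF = 4.474 / 0.83 = 5.3904 kWh/t
⇒ 1/√P80 = W_Bond/(10 Wi) + 1/√F80
  = 5.3904/(10·12.3) + 1/√17595 = 0.043824 + 0.007539 = 0.051363
P80 = (1/0.051363)² = 19.4693² = 379.05 µm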